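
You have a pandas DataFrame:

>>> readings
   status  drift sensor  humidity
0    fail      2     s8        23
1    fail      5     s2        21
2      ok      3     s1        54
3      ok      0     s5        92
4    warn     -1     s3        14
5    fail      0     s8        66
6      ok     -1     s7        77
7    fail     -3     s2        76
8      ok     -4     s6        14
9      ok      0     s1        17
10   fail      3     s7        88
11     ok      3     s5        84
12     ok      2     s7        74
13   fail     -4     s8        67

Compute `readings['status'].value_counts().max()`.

7

value_counts of status:
status
ok      7
fail    6
warn    1
Name: count, dtype: int64
max of the resulting series → 7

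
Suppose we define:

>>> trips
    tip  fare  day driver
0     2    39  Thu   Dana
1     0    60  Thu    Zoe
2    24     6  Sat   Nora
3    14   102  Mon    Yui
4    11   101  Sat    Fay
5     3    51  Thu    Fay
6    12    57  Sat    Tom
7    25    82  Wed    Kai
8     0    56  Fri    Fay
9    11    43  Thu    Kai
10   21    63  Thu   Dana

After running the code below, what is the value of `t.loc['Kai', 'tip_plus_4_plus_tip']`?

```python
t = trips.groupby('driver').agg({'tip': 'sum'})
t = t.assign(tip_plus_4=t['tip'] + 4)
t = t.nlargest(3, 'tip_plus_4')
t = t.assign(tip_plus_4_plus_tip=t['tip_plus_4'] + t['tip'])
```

group by driver, sum of tip:
        tip
driver     
Dana     23
Fay      14
Kai      36
Nora     24
Tom      12
Yui      14
Zoe       0
add column tip_plus_4 = t['tip'] + 4:
        tip  tip_plus_4
driver                 
Dana     23          27
Fay      14          18
Kai      36          40
Nora     24          28
Tom      12          16
Yui      14          18
Zoe       0           4
take 3 rows with largest tip_plus_4:
        tip  tip_plus_4
driver                 
Kai      36          40
Nora     24          28
Dana     23          27
add column tip_plus_4_plus_tip = t['tip_plus_4'] + t['tip']:
        tip  tip_plus_4  tip_plus_4_plus_tip
driver                                      
Kai      36          40                   76
Nora     24          28                   52
Dana     23          27                   50

76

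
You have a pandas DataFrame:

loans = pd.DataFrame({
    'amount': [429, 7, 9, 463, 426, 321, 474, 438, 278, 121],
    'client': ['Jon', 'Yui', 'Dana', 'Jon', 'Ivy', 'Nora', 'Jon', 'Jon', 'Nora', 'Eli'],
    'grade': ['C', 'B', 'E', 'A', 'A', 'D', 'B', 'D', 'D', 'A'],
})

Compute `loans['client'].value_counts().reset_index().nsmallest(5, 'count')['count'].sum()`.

6

value_counts of client:
client
Jon     4
Nora    2
Yui     1
Dana    1
Ivy     1
Eli     1
Name: count, dtype: int64
reset_index():
  client  count
0    Jon      4
1   Nora      2
2    Yui      1
3   Dana      1
4    Ivy      1
5    Eli      1
take 5 rows with smallest count:
  client  count
2    Yui      1
3   Dana      1
4    Ivy      1
5    Eli      1
1   Nora      2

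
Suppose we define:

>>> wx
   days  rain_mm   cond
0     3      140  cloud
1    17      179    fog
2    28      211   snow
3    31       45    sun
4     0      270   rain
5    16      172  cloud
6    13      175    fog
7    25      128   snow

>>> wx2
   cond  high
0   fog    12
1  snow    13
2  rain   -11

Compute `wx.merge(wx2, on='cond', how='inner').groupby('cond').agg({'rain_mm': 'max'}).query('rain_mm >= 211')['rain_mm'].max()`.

merge on 'cond' (how='inner') → 5 rows:
   days  rain_mm  cond  high
0    17      179   fog    12
1    28      211  snow    13
2     0      270  rain   -11
3    13      175   fog    12
4    25      128  snow    13
group by cond, max of rain_mm:
      rain_mm
cond         
fog       179
rain      270
snow      211
filter rows where rain_mm >= 211:
      rain_mm
cond         
rain      270
snow      211

270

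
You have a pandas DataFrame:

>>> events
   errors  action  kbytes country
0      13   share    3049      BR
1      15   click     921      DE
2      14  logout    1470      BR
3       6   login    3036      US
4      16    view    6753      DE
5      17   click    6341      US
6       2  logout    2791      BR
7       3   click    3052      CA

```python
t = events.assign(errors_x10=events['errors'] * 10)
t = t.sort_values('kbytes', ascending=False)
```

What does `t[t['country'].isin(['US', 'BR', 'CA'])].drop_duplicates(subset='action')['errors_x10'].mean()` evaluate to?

add column errors_x10 = events['errors'] * 10:
   errors  action  kbytes country  errors_x10
0      13   share    3049      BR         130
1      15   click     921      DE         150
2      14  logout    1470      BR         140
3       6   login    3036      US          60
4      16    view    6753      DE         160
5      17   click    6341      US         170
6       2  logout    2791      BR          20
7       3   click    3052      CA          30
sort by kbytes descending:
   errors  action  kbytes country  errors_x10
4      16    view    6753      DE         160
5      17   click    6341      US         170
7       3   click    3052      CA          30
0      13   share    3049      BR         130
3       6   login    3036      US          60
6       2  logout    2791      BR          20
2      14  logout    1470      BR         140
1      15   click     921      DE         150
filter rows where country in ['US', 'BR', 'CA']:
   errors  action  kbytes country  errors_x10
5      17   click    6341      US         170
7       3   click    3052      CA          30
0      13   share    3049      BR         130
3       6   login    3036      US          60
6       2  logout    2791      BR          20
2      14  logout    1470      BR         140
drop duplicate action (keep=first):
   errors  action  kbytes country  errors_x10
5      17   click    6341      US         170
0      13   share    3049      BR         130
3       6   login    3036      US          60
6       2  logout    2791      BR          20

95.0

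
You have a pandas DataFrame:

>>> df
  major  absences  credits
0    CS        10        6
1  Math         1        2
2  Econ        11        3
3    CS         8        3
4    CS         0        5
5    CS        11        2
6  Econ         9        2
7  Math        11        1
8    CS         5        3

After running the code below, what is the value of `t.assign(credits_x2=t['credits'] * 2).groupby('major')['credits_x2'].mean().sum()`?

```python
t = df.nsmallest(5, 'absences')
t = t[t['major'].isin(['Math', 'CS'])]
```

take 5 rows with smallest absences:
  major  absences  credits
4    CS         0        5
1  Math         1        2
8    CS         5        3
3    CS         8        3
6  Econ         9        2
filter rows where major in ['Math', 'CS']:
  major  absences  credits
4    CS         0        5
1  Math         1        2
8    CS         5        3
3    CS         8        3
add column credits_x2 = t['credits'] * 2:
  major  absences  credits  credits_x2
4    CS         0        5          10
1  Math         1        2           4
8    CS         5        3           6
3    CS         8        3           6
group by major, mean of credits_x2:
major
CS      7.333333
Math    4.000000
Name: credits_x2, dtype: float64
sum of the resulting series → 11.3333333333

11.3333333333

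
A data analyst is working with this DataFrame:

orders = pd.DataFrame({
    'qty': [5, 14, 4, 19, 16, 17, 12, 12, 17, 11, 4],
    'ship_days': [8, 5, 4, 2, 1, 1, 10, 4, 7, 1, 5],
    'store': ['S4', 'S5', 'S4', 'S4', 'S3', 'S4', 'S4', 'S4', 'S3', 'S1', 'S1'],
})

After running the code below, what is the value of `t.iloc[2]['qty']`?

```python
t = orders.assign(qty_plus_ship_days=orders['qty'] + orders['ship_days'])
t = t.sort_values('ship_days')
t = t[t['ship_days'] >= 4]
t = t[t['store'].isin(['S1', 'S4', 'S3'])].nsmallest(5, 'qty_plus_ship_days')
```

add column qty_plus_ship_days = orders['qty'] + orders['ship_days']:
    qty  ship_days store  qty_plus_ship_days
0     5          8    S4                  13
1    14          5    S5                  19
2     4          4    S4                   8
3    19          2    S4                  21
4    16          1    S3                  17
5    17          1    S4                  18
6    12         10    S4                  22
7    12          4    S4                  16
8    17          7    S3                  24
9    11          1    S1                  12
10    4          5    S1                   9
sort by ship_days:
    qty  ship_days store  qty_plus_ship_days
4    16          1    S3                  17
5    17          1    S4                  18
9    11          1    S1                  12
3    19          2    S4                  21
2     4          4    S4                   8
7    12          4    S4                  16
1    14          5    S5                  19
10    4          5    S1                   9
8    17          7    S3                  24
0     5          8    S4                  13
6    12         10    S4                  22
filter rows where ship_days >= 4:
    qty  ship_days store  qty_plus_ship_days
2     4          4    S4                   8
7    12          4    S4                  16
1    14          5    S5                  19
10    4          5    S1                   9
8    17          7    S3                  24
0     5          8    S4                  13
6    12         10    S4                  22
filter rows where store in ['S1', 'S4', 'S3']:
    qty  ship_days store  qty_plus_ship_days
2     4          4    S4                   8
7    12          4    S4                  16
10    4          5    S1                   9
8    17          7    S3                  24
0     5          8    S4                  13
6    12         10    S4                  22
take 5 rows with smallest qty_plus_ship_days:
    qty  ship_days store  qty_plus_ship_days
2     4          4    S4                   8
10    4          5    S1                   9
0     5          8    S4                  13
7    12          4    S4                  16
6    12         10    S4                  22
Finally, value at position 2, column 'qty' = 5.

5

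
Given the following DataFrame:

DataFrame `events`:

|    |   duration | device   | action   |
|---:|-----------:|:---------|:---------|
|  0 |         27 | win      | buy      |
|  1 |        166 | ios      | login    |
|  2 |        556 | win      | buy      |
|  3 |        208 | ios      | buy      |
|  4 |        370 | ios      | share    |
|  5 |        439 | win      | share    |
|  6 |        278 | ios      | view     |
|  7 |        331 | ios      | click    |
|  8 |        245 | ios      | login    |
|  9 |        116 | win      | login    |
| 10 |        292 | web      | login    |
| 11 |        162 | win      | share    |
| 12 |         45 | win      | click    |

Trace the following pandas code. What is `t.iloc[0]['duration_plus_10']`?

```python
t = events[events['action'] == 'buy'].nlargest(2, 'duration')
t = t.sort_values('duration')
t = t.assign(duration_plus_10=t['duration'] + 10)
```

218

filter rows where action == 'buy':
   duration device action
0        27    win    buy
2       556    win    buy
3       208    ios    buy
take 2 rows with largest duration:
   duration device action
2       556    win    buy
3       208    ios    buy
sort by duration:
   duration device action
3       208    ios    buy
2       556    win    buy
add column duration_plus_10 = t['duration'] + 10:
   duration device action  duration_plus_10
3       208    ios    buy               218
2       556    win    buy               566
value at position 0, column 'duration_plus_10' → 218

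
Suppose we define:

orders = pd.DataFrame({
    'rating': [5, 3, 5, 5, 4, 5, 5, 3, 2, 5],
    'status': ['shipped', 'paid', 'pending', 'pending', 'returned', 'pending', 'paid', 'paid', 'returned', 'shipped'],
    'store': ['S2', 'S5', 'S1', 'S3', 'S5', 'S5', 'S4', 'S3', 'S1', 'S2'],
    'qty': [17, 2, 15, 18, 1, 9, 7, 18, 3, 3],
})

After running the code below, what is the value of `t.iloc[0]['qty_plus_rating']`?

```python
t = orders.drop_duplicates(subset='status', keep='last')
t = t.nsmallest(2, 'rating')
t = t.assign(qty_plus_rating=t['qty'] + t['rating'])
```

drop duplicate status (keep=last):
   rating    status store  qty
5       5   pending    S5    9
7       3      paid    S3   18
8       2  returned    S1    3
9       5   shipped    S2    3
take 2 rows with smallest rating:
   rating    status store  qty
8       2  returned    S1    3
7       3      paid    S3   18
add column qty_plus_rating = t['qty'] + t['rating']:
   rating    status store  qty  qty_plus_rating
8       2  returned    S1    3                5
7       3      paid    S3   18               21

5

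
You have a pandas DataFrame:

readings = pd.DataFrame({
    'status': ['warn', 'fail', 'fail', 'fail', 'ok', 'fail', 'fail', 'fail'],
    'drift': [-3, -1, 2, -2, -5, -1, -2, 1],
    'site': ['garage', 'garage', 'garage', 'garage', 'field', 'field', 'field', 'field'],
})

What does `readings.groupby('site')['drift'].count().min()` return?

group by site, count of drift:
site
field     4
garage    4
Name: drift, dtype: int64
The min of the resulting series is 4.

4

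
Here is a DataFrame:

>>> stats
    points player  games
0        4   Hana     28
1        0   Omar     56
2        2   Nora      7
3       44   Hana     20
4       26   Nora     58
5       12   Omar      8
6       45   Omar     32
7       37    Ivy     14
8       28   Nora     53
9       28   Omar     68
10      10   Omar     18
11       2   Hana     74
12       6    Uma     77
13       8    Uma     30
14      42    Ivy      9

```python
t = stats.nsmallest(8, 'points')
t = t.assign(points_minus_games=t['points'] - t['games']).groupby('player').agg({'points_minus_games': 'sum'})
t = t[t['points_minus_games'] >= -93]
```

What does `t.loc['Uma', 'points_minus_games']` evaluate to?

-93

take 8 rows with smallest points:
    points player  games
1        0   Omar     56
2        2   Nora      7
11       2   Hana     74
0        4   Hana     28
12       6    Uma     77
13       8    Uma     30
10      10   Omar     18
5       12   Omar      8
add column points_minus_games = t['points'] - t['games']:
    points player  games  points_minus_games
1        0   Omar     56                 -56
2        2   Nora      7                  -5
11       2   Hana     74                 -72
0        4   Hana     28                 -24
12       6    Uma     77                 -71
13       8    Uma     30                 -22
10      10   Omar     18                  -8
5       12   Omar      8                   4
group by player, sum of points_minus_games:
        points_minus_games
player                    
Hana                   -96
Nora                    -5
Omar                   -60
Uma                    -93
filter rows where points_minus_games >= -93:
        points_minus_games
player                    
Nora                    -5
Omar                   -60
Uma                    -93
Reading off the value at row 'Uma', column 'points_minus_games', we get -93.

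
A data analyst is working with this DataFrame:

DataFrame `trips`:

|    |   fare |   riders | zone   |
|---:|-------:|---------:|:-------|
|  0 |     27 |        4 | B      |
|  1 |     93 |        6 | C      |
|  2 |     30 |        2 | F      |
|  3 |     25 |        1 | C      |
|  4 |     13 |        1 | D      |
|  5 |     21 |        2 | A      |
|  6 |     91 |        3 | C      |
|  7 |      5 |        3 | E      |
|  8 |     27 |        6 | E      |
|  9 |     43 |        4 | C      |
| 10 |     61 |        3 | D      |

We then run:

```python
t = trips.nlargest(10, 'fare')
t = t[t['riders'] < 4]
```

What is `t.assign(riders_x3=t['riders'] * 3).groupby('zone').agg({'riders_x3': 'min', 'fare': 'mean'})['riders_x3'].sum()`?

18

take 10 rows with largest fare:
    fare  riders zone
1     93       6    C
6     91       3    C
10    61       3    D
9     43       4    C
2     30       2    F
0     27       4    B
8     27       6    E
3     25       1    C
5     21       2    A
4     13       1    D
filter rows where riders < 4:
    fare  riders zone
6     91       3    C
10    61       3    D
2     30       2    F
3     25       1    C
5     21       2    A
4     13       1    D
add column riders_x3 = t['riders'] * 3:
    fare  riders zone  riders_x3
6     91       3    C          9
10    61       3    D          9
2     30       2    F          6
3     25       1    C          3
5     21       2    A          6
4     13       1    D          3
group by zone: min(riders_x3), mean(fare):
      riders_x3  fare
zone                 
A             6  21.0
C             3  58.0
D             3  37.0
F             6  30.0
Taking the sum of column 'riders_x3' gives 18.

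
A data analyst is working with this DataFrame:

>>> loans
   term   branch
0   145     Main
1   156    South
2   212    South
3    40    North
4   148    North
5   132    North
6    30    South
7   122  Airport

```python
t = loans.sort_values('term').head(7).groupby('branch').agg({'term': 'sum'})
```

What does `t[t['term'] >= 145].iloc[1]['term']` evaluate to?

sort by term:
   term   branch
6    30    South
3    40    North
7   122  Airport
5   132    North
0   145     Main
4   148    North
1   156    South
2   212    South
take first 7 rows:
   term   branch
6    30    South
3    40    North
7   122  Airport
5   132    North
0   145     Main
4   148    North
1   156    South
group by branch, sum of term:
         term
branch       
Airport   122
Main      145
North     320
South     186
filter rows where term >= 145:
        term
branch      
Main     145
North    320
South    186
Then the value at position 1, column 'term': 320

320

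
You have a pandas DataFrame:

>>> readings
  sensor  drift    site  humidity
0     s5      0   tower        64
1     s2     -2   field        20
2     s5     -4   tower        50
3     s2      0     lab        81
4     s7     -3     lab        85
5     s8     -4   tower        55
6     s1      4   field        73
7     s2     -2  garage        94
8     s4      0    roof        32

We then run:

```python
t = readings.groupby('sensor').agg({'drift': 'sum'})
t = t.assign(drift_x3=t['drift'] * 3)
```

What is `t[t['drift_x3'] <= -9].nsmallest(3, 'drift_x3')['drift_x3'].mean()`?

-12.0

group by sensor, sum of drift:
        drift
sensor       
s1          4
s2         -4
s4          0
s5         -4
s7         -3
s8         -4
add column drift_x3 = t['drift'] * 3:
        drift  drift_x3
sensor                 
s1          4        12
s2         -4       -12
s4          0         0
s5         -4       -12
s7         -3        -9
s8         -4       -12
filter rows where drift_x3 <= -9:
        drift  drift_x3
sensor                 
s2         -4       -12
s5         -4       -12
s7         -3        -9
s8         -4       -12
take 3 rows with smallest drift_x3:
        drift  drift_x3
sensor                 
s2         -4       -12
s5         -4       -12
s8         -4       -12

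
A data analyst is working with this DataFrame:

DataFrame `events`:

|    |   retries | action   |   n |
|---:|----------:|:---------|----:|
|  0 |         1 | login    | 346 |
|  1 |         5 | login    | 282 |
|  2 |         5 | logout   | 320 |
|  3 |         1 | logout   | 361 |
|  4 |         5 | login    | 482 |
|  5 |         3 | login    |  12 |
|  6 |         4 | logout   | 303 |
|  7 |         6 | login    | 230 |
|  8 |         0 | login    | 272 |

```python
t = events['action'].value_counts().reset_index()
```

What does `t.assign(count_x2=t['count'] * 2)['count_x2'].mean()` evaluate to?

value_counts of action:
action
login     6
logout    3
Name: count, dtype: int64
reset_index():
   action  count
0   login      6
1  logout      3
add column count_x2 = t['count'] * 2:
   action  count  count_x2
0   login      6        12
1  logout      3         6
So mean() = 9.0.

9.0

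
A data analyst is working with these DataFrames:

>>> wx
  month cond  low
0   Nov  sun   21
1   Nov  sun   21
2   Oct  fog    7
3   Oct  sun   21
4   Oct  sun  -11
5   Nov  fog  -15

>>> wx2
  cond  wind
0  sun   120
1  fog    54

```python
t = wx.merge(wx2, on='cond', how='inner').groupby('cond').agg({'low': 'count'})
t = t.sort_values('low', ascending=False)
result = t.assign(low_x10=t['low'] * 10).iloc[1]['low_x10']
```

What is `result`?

merge on 'cond' (how='inner') → 6 rows:
  month cond  low  wind
0   Nov  sun   21   120
1   Nov  sun   21   120
2   Oct  fog    7    54
3   Oct  sun   21   120
4   Oct  sun  -11   120
5   Nov  fog  -15    54
group by cond, count of low:
      low
cond     
fog     2
sun     4
sort by low descending:
      low
cond     
sun     4
fog     2
add column low_x10 = t['low'] * 10:
      low  low_x10
cond              
sun     4       40
fog     2       20

20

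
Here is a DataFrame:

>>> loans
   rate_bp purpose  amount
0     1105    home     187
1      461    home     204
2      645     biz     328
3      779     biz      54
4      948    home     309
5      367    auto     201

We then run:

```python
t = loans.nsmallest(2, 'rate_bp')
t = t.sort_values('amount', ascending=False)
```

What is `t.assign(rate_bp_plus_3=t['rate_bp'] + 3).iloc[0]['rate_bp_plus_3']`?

take 2 rows with smallest rate_bp:
   rate_bp purpose  amount
5      367    auto     201
1      461    home     204
sort by amount descending:
   rate_bp purpose  amount
1      461    home     204
5      367    auto     201
add column rate_bp_plus_3 = t['rate_bp'] + 3:
   rate_bp purpose  amount  rate_bp_plus_3
1      461    home     204             464
5      367    auto     201             370
value at position 0, column 'rate_bp_plus_3' → 464

464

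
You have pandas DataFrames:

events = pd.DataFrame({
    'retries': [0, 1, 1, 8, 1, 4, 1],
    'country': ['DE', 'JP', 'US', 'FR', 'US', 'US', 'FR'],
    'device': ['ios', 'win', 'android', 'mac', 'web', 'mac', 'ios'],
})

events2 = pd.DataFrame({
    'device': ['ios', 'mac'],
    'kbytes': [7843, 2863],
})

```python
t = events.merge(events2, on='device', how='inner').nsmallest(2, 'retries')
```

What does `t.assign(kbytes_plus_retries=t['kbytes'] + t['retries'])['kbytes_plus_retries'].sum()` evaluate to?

15687

merge on 'device' (how='inner') → 4 rows:
   retries country device  kbytes
0        0      DE    ios    7843
1        8      FR    mac    2863
2        4      US    mac    2863
3        1      FR    ios    7843
take 2 rows with smallest retries:
   retries country device  kbytes
0        0      DE    ios    7843
3        1      FR    ios    7843
add column kbytes_plus_retries = t['kbytes'] + t['retries']:
   retries country device  kbytes  kbytes_plus_retries
0        0      DE    ios    7843                 7843
3        1      FR    ios    7843                 7844
So sum() = 15687.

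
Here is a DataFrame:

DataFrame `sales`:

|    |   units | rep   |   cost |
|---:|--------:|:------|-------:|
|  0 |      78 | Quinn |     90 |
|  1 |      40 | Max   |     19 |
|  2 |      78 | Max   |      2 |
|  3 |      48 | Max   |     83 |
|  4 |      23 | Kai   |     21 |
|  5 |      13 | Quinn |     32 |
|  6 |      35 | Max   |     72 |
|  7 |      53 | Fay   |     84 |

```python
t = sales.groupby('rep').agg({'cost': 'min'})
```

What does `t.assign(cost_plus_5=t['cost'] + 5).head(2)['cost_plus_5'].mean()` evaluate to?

group by rep, min of cost:
       cost
rep        
Fay      84
Kai      21
Max       2
Quinn    32
add column cost_plus_5 = t['cost'] + 5:
       cost  cost_plus_5
rep                     
Fay      84           89
Kai      21           26
Max       2            7
Quinn    32           37
take first 2 rows:
     cost  cost_plus_5
rep                   
Fay    84           89
Kai    21           26
Taking the mean of column 'cost_plus_5' gives 57.5.

57.5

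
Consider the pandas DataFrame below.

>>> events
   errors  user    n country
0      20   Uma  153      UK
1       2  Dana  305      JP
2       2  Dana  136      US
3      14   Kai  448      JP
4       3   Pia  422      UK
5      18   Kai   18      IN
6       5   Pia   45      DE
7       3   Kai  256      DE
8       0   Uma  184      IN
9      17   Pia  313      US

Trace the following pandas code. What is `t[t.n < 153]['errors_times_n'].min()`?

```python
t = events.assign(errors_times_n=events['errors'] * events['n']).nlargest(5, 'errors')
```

225

add column errors_times_n = events['errors'] * events['n']:
   errors  user    n country  errors_times_n
0      20   Uma  153      UK            3060
1       2  Dana  305      JP             610
2       2  Dana  136      US             272
3      14   Kai  448      JP            6272
4       3   Pia  422      UK            1266
5      18   Kai   18      IN             324
6       5   Pia   45      DE             225
7       3   Kai  256      DE             768
8       0   Uma  184      IN               0
9      17   Pia  313      US            5321
take 5 rows with largest errors:
   errors user    n country  errors_times_n
0      20  Uma  153      UK            3060
5      18  Kai   18      IN             324
9      17  Pia  313      US            5321
3      14  Kai  448      JP            6272
6       5  Pia   45      DE             225
filter rows where n < 153:
   errors user   n country  errors_times_n
5      18  Kai  18      IN             324
6       5  Pia  45      DE             225
Hence 225.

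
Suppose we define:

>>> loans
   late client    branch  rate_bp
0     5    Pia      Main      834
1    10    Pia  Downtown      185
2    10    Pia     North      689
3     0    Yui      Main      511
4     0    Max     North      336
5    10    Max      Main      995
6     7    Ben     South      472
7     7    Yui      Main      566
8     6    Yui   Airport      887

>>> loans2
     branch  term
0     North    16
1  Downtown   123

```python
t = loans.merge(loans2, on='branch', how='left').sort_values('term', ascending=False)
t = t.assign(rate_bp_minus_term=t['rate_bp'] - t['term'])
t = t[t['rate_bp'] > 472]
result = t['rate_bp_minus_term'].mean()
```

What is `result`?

merge on 'branch' (how='left') → 9 rows:
   late client    branch  rate_bp   term
0     5    Pia      Main      834    NaN
1    10    Pia  Downtown      185  123.0
2    10    Pia     North      689   16.0
3     0    Yui      Main      511    NaN
4     0    Max     North      336   16.0
5    10    Max      Main      995    NaN
6     7    Ben     South      472    NaN
7     7    Yui      Main      566    NaN
8     6    Yui   Airport      887    NaN
sort by term descending:
   late client    branch  rate_bp   term
1    10    Pia  Downtown      185  123.0
2    10    Pia     North      689   16.0
4     0    Max     North      336   16.0
0     5    Pia      Main      834    NaN
3     0    Yui      Main      511    NaN
5    10    Max      Main      995    NaN
6     7    Ben     South      472    NaN
7     7    Yui      Main      566    NaN
8     6    Yui   Airport      887    NaN
add column rate_bp_minus_term = t['rate_bp'] - t['term']:
   late client    branch  rate_bp   term  rate_bp_minus_term
1    10    Pia  Downtown      185  123.0                62.0
2    10    Pia     North      689   16.0               673.0
4     0    Max     North      336   16.0               320.0
0     5    Pia      Main      834    NaN                 NaN
3     0    Yui      Main      511    NaN                 NaN
5    10    Max      Main      995    NaN                 NaN
6     7    Ben     South      472    NaN                 NaN
7     7    Yui      Main      566    NaN                 NaN
8     6    Yui   Airport      887    NaN                 NaN
filter rows where rate_bp > 472:
   late client   branch  rate_bp  term  rate_bp_minus_term
2    10    Pia    North      689  16.0               673.0
0     5    Pia     Main      834   NaN                 NaN
3     0    Yui     Main      511   NaN                 NaN
5    10    Max     Main      995   NaN                 NaN
7     7    Yui     Main      566   NaN                 NaN
8     6    Yui  Airport      887   NaN                 NaN
Finally, mean of column 'rate_bp_minus_term' = 673.0.

673.0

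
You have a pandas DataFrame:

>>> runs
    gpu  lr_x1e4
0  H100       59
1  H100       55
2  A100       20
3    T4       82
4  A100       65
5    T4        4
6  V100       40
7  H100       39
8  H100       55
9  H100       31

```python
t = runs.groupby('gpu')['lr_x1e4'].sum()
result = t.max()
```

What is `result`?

group by gpu, sum of lr_x1e4:
gpu
A100     85
H100    239
T4       86
V100     40
Name: lr_x1e4, dtype: int64
max of the resulting series → 239

239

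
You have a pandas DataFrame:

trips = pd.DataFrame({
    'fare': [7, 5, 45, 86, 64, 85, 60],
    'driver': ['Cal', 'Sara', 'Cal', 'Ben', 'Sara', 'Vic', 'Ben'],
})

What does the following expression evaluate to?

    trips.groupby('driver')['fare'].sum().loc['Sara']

69

group by driver, sum of fare:
driver
Ben     146
Cal      52
Sara     69
Vic      85
Name: fare, dtype: int64
Hence 69.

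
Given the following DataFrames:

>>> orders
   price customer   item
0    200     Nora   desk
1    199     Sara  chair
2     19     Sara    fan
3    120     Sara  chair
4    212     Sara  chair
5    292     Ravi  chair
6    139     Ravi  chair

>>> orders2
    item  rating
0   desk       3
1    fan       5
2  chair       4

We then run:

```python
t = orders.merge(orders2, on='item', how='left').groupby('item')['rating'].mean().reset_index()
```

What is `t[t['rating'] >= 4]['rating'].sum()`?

9.0

merge on 'item' (how='left') → 7 rows:
   price customer   item  rating
0    200     Nora   desk       3
1    199     Sara  chair       4
2     19     Sara    fan       5
3    120     Sara  chair       4
4    212     Sara  chair       4
5    292     Ravi  chair       4
6    139     Ravi  chair       4
group by item, mean of rating:
item
chair    4.0
desk     3.0
fan      5.0
Name: rating, dtype: float64
reset_index():
    item  rating
0  chair     4.0
1   desk     3.0
2    fan     5.0
filter rows where rating >= 4:
    item  rating
0  chair     4.0
2    fan     5.0
So sum() = 9.0.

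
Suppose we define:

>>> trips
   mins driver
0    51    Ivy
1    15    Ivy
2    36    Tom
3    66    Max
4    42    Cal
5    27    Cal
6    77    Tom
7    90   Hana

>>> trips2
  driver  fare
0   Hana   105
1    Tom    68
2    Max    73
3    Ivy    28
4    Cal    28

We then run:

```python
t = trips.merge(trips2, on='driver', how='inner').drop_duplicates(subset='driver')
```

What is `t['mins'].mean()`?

57.0

merge on 'driver' (how='inner') → 8 rows:
   mins driver  fare
0    51    Ivy    28
1    15    Ivy    28
2    36    Tom    68
3    66    Max    73
4    42    Cal    28
5    27    Cal    28
6    77    Tom    68
7    90   Hana   105
drop duplicate driver (keep=first):
   mins driver  fare
0    51    Ivy    28
2    36    Tom    68
3    66    Max    73
4    42    Cal    28
7    90   Hana   105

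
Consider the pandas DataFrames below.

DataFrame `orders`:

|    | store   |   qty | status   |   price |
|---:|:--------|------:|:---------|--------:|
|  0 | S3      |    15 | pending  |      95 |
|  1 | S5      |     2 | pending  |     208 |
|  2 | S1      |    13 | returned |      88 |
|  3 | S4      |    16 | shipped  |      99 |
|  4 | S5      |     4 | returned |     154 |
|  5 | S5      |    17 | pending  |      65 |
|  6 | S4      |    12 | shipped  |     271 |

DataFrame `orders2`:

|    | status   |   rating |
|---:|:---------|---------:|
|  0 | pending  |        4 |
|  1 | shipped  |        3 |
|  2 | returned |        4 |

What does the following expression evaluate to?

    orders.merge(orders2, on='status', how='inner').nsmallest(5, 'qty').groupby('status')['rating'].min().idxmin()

shipped

merge on 'status' (how='inner') → 7 rows:
  store  qty    status  price  rating
0    S3   15   pending     95       4
1    S5    2   pending    208       4
2    S1   13  returned     88       4
3    S4   16   shipped     99       3
4    S5    4  returned    154       4
5    S5   17   pending     65       4
6    S4   12   shipped    271       3
take 5 rows with smallest qty:
  store  qty    status  price  rating
1    S5    2   pending    208       4
4    S5    4  returned    154       4
6    S4   12   shipped    271       3
2    S1   13  returned     88       4
0    S3   15   pending     95       4
group by status, min of rating:
status
pending     4
returned    4
shipped     3
Name: rating, dtype: int64
label with the smallest value → shipped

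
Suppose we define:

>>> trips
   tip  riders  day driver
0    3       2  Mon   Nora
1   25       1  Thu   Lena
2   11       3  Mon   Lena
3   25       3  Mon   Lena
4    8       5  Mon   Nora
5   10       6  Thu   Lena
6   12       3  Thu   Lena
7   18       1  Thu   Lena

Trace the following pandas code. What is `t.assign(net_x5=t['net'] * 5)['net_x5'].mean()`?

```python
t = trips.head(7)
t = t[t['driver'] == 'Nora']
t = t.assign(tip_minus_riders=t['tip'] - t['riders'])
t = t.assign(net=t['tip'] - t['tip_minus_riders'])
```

17.5

take first 7 rows:
   tip  riders  day driver
0    3       2  Mon   Nora
1   25       1  Thu   Lena
2   11       3  Mon   Lena
3   25       3  Mon   Lena
4    8       5  Mon   Nora
5   10       6  Thu   Lena
6   12       3  Thu   Lena
filter rows where driver == 'Nora':
   tip  riders  day driver
0    3       2  Mon   Nora
4    8       5  Mon   Nora
add column tip_minus_riders = t['tip'] - t['riders']:
   tip  riders  day driver  tip_minus_riders
0    3       2  Mon   Nora                 1
4    8       5  Mon   Nora                 3
add column net = t['tip'] - t['tip_minus_riders']:
   tip  riders  day driver  tip_minus_riders  net
0    3       2  Mon   Nora                 1    2
4    8       5  Mon   Nora                 3    5
add column net_x5 = t['net'] * 5:
   tip  riders  day driver  tip_minus_riders  net  net_x5
0    3       2  Mon   Nora                 1    2      10
4    8       5  Mon   Nora                 3    5      25
The mean of column 'net_x5' is 17.5.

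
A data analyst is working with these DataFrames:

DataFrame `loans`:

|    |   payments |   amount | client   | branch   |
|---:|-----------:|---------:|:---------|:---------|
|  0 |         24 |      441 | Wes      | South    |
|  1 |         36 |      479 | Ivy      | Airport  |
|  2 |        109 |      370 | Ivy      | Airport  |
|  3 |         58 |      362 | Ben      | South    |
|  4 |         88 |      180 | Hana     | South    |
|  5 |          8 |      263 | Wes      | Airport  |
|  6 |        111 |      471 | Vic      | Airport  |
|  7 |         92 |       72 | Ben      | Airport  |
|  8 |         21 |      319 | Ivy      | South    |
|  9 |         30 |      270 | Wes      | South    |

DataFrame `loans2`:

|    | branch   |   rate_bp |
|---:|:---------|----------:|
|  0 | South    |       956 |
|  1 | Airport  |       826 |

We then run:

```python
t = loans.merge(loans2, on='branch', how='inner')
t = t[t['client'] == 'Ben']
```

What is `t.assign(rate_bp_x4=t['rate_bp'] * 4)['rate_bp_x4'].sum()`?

7128

merge on 'branch' (how='inner') → 10 rows:
   payments  amount client   branch  rate_bp
0        24     441    Wes    South      956
1        36     479    Ivy  Airport      826
2       109     370    Ivy  Airport      826
3        58     362    Ben    South      956
4        88     180   Hana    South      956
5         8     263    Wes  Airport      826
6       111     471    Vic  Airport      826
7        92      72    Ben  Airport      826
8        21     319    Ivy    South      956
9        30     270    Wes    South      956
filter rows where client == 'Ben':
   payments  amount client   branch  rate_bp
3        58     362    Ben    South      956
7        92      72    Ben  Airport      826
add column rate_bp_x4 = t['rate_bp'] * 4:
   payments  amount client   branch  rate_bp  rate_bp_x4
3        58     362    Ben    South      956        3824
7        92      72    Ben  Airport      826        3304
sum of column 'rate_bp_x4' → 7128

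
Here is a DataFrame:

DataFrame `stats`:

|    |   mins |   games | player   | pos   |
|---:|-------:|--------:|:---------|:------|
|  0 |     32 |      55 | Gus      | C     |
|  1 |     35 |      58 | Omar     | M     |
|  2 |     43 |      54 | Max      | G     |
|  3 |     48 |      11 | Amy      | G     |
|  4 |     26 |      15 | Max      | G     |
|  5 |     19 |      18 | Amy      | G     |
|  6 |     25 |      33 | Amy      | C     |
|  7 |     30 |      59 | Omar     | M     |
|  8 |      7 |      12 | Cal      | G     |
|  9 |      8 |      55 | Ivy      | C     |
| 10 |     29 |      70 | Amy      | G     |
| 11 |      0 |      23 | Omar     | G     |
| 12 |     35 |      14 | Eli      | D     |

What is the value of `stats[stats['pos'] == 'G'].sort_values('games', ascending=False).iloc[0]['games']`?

filter rows where pos == 'G':
    mins  games player pos
2     43     54    Max   G
3     48     11    Amy   G
4     26     15    Max   G
5     19     18    Amy   G
8      7     12    Cal   G
10    29     70    Amy   G
11     0     23   Omar   G
sort by games descending:
    mins  games player pos
10    29     70    Amy   G
2     43     54    Max   G
11     0     23   Omar   G
5     19     18    Amy   G
4     26     15    Max   G
8      7     12    Cal   G
3     48     11    Amy   G
value at position 0, column 'games' → 70

70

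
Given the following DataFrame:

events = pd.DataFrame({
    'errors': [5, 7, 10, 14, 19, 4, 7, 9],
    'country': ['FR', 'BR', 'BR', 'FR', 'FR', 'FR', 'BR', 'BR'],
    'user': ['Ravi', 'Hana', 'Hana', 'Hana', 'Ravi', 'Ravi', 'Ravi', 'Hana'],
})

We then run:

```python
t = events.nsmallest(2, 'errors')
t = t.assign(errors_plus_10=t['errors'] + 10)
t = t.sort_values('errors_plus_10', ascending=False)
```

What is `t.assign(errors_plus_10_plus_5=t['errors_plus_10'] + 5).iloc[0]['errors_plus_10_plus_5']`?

20

take 2 rows with smallest errors:
   errors country  user
5       4      FR  Ravi
0       5      FR  Ravi
add column errors_plus_10 = t['errors'] + 10:
   errors country  user  errors_plus_10
5       4      FR  Ravi              14
0       5      FR  Ravi              15
sort by errors_plus_10 descending:
   errors country  user  errors_plus_10
0       5      FR  Ravi              15
5       4      FR  Ravi              14
add column errors_plus_10_plus_5 = t['errors_plus_10'] + 5:
   errors country  user  errors_plus_10  errors_plus_10_plus_5
0       5      FR  Ravi              15                     20
5       4      FR  Ravi              14                     19
So iloc[0]['errors_plus_10_plus_5'] = 20.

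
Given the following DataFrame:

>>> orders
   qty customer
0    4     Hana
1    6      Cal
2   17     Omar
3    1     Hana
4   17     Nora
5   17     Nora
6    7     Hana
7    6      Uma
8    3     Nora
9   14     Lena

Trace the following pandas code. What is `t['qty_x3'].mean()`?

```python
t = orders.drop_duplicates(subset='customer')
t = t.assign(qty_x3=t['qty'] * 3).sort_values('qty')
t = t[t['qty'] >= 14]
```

48.0

drop duplicate customer (keep=first):
   qty customer
0    4     Hana
1    6      Cal
2   17     Omar
4   17     Nora
7    6      Uma
9   14     Lena
add column qty_x3 = t['qty'] * 3:
   qty customer  qty_x3
0    4     Hana      12
1    6      Cal      18
2   17     Omar      51
4   17     Nora      51
7    6      Uma      18
9   14     Lena      42
sort by qty:
   qty customer  qty_x3
0    4     Hana      12
1    6      Cal      18
7    6      Uma      18
9   14     Lena      42
2   17     Omar      51
4   17     Nora      51
filter rows where qty >= 14:
   qty customer  qty_x3
9   14     Lena      42
2   17     Omar      51
4   17     Nora      51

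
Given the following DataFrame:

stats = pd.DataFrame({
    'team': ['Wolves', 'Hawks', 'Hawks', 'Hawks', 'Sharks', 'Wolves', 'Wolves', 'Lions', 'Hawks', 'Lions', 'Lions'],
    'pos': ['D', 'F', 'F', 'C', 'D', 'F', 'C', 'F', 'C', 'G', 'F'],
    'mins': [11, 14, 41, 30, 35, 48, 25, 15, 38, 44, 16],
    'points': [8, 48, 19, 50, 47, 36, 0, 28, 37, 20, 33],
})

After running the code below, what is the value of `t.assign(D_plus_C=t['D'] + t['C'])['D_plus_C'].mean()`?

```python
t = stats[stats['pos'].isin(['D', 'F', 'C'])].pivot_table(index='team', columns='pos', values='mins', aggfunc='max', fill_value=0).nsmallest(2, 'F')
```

17.5

filter rows where pos in ['D', 'F', 'C']:
      team pos  mins  points
0   Wolves   D    11       8
1    Hawks   F    14      48
2    Hawks   F    41      19
3    Hawks   C    30      50
4   Sharks   D    35      47
5   Wolves   F    48      36
6   Wolves   C    25       0
7    Lions   F    15      28
8    Hawks   C    38      37
10   Lions   F    16      33
pivot: rows=team, cols=pos, max(mins):
pos      C   D   F
team              
Hawks   38   0  41
Lions    0   0  16
Sharks   0  35   0
Wolves  25  11  48
take 2 rows with smallest F:
pos     C   D   F
team             
Sharks  0  35   0
Lions   0   0  16
add column D_plus_C = t['D'] + t['C']:
pos     C   D   F  D_plus_C
team                       
Sharks  0  35   0        35
Lions   0   0  16         0
So mean() = 17.5.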